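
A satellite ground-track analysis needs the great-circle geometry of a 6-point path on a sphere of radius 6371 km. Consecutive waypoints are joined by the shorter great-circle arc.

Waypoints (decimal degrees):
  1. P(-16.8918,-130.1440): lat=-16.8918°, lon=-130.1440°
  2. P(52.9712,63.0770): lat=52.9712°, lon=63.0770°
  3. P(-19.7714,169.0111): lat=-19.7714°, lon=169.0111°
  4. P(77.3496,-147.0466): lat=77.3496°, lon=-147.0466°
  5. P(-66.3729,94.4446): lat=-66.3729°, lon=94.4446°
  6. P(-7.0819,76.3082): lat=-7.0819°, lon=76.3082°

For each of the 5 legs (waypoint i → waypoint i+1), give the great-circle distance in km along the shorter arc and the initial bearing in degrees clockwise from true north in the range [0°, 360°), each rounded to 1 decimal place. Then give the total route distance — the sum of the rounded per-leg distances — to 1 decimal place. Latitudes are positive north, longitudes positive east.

Leg 1: dist=15840.8 km, bearing=346.9°
Leg 2: dist=12808.6 km, bearing=89.8°
Leg 3: dist=11171.4 km, bearing=8.9°
Leg 4: dist=17720.2 km, bearing=267.7°
Leg 5: dist=6738.3 km, bearing=339.2°
Total: 64279.3 km

Leg 1: φ1=-0.2948175, φ2=0.9245218, Δφ=1.2193394, Δλ=3.3723426 rad; a=sin²(Δφ/2)+cosφ1·cosφ2·sin²(Δλ/2)=0.8964643368; c=2·atan2(√a, √(1-a))=2.486396909; dist=6371·c=15840.835 ≈ 15840.8 km; running total=15840.8 km
Leg 1 bearing: y=sinΔλ·cosφ2=-0.13773152, x=cosφ1·sinφ2-sinφ1·cosφ2·cosΔλ=0.59354372; θ=atan2(y, x)=-13.0642° <0 so +360° → 346.9358° ≈ 346.9°
Leg 2: φ1=0.9245218, φ2=-0.3450760, Δφ=-1.2695979, Δλ=1.8488988 rad; a=sin²(Δφ/2)+cosφ1·cosφ2·sin²(Δλ/2)=0.7128159810; c=2·atan2(√a, √(1-a))=2.010456478; dist=6371·c=12808.618 ≈ 12808.6 km; running total=28649.4 km
Leg 2 bearing: y=sinΔλ·cosφ2=0.90489281, x=cosφ1·sinφ2-sinφ1·cosφ2·cosΔλ=0.00253692; θ=atan2(y, x)=89.8394° ≈ 89.8°
Leg 3: φ1=-0.3450760, φ2=1.3500052, Δφ=1.6950812, Δλ=-5.5162475 rad; a=sin²(Δφ/2)+cosφ1·cosφ2·sin²(Δλ/2)=0.5908313684; c=2·atan2(√a, √(1-a))=1.753473386; dist=6371·c=11171.379 ≈ 11171.4 km; running total=39820.8 km
Leg 3 bearing: y=sinΔλ·cosφ2=0.15197258, x=cosφ1·sinφ2-sinφ1·cosφ2·cosΔλ=0.97154670; θ=atan2(y, x)=8.8904° ≈ 8.9°
Leg 4: φ1=1.3500052, φ2=-1.1584256, Δφ=-2.5084308, Δλ=4.2148166 rad; a=sin²(Δφ/2)+cosφ1·cosφ2·sin²(Δλ/2)=0.9679128620; c=2·atan2(√a, √(1-a))=2.781390877; dist=6371·c=17720.241 ≈ 17720.2 km; running total=57541.0 km
Leg 4 bearing: y=sinΔλ·cosφ2=-0.35218507, x=cosφ1·sinφ2-sinφ1·cosφ2·cosΔλ=-0.01399618; θ=atan2(y, x)=-92.2758° <0 so +360° → 267.7242° ≈ 267.7°
Leg 5: φ1=-1.1584256, φ2=-0.1236025, Δφ=1.0348232, Δλ=-0.3165399 rad; a=sin²(Δφ/2)+cosφ1·cosφ2·sin²(Δλ/2)=0.2545408605; c=2·atan2(√a, √(1-a))=1.057652854; dist=6371·c=6738.306 ≈ 6738.3 km; running total=64279.3 km
Leg 5 bearing: y=sinΔλ·cosφ2=-0.30890545, x=cosφ1·sinφ2-sinφ1·cosφ2·cosΔλ=0.81460215; θ=atan2(y, x)=-20.7672° <0 so +360° → 339.2328° ≈ 339.2°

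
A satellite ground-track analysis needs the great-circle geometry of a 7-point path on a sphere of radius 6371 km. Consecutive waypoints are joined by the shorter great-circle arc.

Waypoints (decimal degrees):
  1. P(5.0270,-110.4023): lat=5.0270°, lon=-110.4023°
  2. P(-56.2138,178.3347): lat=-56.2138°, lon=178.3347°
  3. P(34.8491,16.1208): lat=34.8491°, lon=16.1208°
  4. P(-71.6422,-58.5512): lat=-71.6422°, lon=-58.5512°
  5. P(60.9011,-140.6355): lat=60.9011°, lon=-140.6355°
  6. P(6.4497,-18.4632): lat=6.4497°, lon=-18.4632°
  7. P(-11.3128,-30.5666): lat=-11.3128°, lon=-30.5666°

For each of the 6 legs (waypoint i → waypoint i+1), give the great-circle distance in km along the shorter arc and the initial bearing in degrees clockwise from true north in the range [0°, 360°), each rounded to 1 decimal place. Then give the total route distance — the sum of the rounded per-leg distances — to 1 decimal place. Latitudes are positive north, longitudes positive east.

Leg 1: dist=9336.6 km, bearing=212.0°
Leg 2: dist=17283.2 km, bearing=217.1°
Leg 3: dist=13153.8 km, bearing=200.2°
Leg 4: dist=16003.4 km, bearing=305.1°
Leg 5: dist=11025.9 km, bearing=58.4°
Leg 6: dist=2386.3 km, bearing=214.2°
Total: 69189.2 km

Leg 1: φ1=0.0877377, φ2=-0.9811159, Δφ=-1.0688536, Δλ=5.0394113 rad; a=sin²(Δφ/2)+cosφ1·cosφ2·sin²(Δλ/2)=0.4474412311; c=2·atan2(√a, √(1-a))=1.465484234; dist=6371·c=9336.600 ≈ 9336.6 km; running total=9336.6 km
Leg 1 bearing: y=sinΔλ·cosφ2=-0.52662408, x=cosφ1·sinφ2-sinφ1·cosφ2·cosΔλ=-0.84357417; θ=atan2(y, x)=-148.0244° <0 so +360° → 211.9756° ≈ 212.0°
Leg 2: φ1=-0.9811159, φ2=0.6082315, Δφ=1.5893474, Δλ=-2.8311666 rad; a=sin²(Δφ/2)+cosφ1·cosφ2·sin²(Δλ/2)=0.9547338965; c=2·atan2(√a, √(1-a))=2.712798553; dist=6371·c=17283.240 ≈ 17283.2 km; running total=26619.8 km
Leg 2 bearing: y=sinΔλ·cosφ2=-0.25068229, x=cosφ1·sinφ2-sinφ1·cosφ2·cosΔλ=-0.33170276; θ=atan2(y, x)=-142.9201° <0 so +360° → 217.0799° ≈ 217.1°
Leg 3: φ1=0.6082315, φ2=-1.2503923, Δφ=-1.8586238, Δλ=-1.3032723 rad; a=sin²(Δφ/2)+cosφ1·cosφ2·sin²(Δλ/2)=0.7370061793; c=2·atan2(√a, √(1-a))=2.064638360; dist=6371·c=13153.811 ≈ 13153.8 km; running total=39773.6 km
Leg 3 bearing: y=sinΔλ·cosφ2=-0.30374678, x=cosφ1·sinφ2-sinφ1·cosφ2·cosΔλ=-0.82646850; θ=atan2(y, x)=-159.8204° <0 so +360° → 200.1796° ≈ 200.2°
Leg 4: φ1=-1.2503923, φ2=1.0629247, Δφ=2.3133170, Δλ=-1.4326413 rad; a=sin²(Δφ/2)+cosφ1·cosφ2·sin²(Δλ/2)=0.9041099319; c=2·atan2(√a, √(1-a))=2.511919226; dist=6371·c=16003.437 ≈ 16003.4 km; running total=55777.0 km
Leg 4 bearing: y=sinΔλ·cosφ2=-0.48168485, x=cosφ1·sinφ2-sinφ1·cosφ2·cosΔλ=0.33876299; θ=atan2(y, x)=-54.8818° <0 so +360° → 305.1182° ≈ 305.1°
Leg 5: φ1=1.0629247, φ2=0.1125685, Δφ=-0.9503562, Δλ=2.1323089 rad; a=sin²(Δφ/2)+cosφ1·cosφ2·sin²(Δλ/2)=0.5795785306; c=2·atan2(√a, √(1-a))=1.730633099; dist=6371·c=11025.863 ≈ 11025.9 km; running total=66802.9 km
Leg 5 bearing: y=sinΔλ·cosφ2=0.84109338, x=cosφ1·sinφ2-sinφ1·cosφ2·cosΔλ=0.51694386; θ=atan2(y, x)=58.4247° ≈ 58.4°
Leg 6: φ1=0.1125685, φ2=-0.1974456, Δφ=-0.3100141, Δλ=-0.2112442 rad; a=sin²(Δφ/2)+cosφ1·cosφ2·sin²(Δλ/2)=0.0346650427; c=2·atan2(√a, √(1-a))=0.374556658; dist=6371·c=2386.300 ≈ 2386.3 km; running total=69189.2 km
Leg 6 bearing: y=sinΔλ·cosφ2=-0.20560275, x=cosφ1·sinφ2-sinφ1·cosφ2·cosΔλ=-0.30262356; θ=atan2(y, x)=-145.8078° <0 so +360° → 214.1922° ≈ 214.2°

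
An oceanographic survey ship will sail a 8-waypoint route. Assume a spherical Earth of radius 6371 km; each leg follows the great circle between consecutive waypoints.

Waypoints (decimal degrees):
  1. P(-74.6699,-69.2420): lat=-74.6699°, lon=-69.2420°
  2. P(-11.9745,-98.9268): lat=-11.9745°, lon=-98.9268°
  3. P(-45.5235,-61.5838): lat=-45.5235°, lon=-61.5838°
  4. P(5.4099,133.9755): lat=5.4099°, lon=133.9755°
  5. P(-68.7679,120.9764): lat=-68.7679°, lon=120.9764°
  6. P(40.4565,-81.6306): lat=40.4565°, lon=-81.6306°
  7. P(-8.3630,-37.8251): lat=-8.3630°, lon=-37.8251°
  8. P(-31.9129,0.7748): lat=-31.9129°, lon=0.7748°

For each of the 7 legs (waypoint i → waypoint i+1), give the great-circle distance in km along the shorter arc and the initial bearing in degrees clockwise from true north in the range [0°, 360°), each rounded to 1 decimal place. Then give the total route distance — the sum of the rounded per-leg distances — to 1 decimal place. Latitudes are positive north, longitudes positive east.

Leg 1: φ1=-1.3032356, φ2=-0.2089945, Δφ=1.0942412, Δλ=-0.5180975 rad; a=sin²(Δφ/2)+cosφ1·cosφ2·sin²(Δλ/2)=0.2876102675; c=2·atan2(√a, √(1-a))=1.132078060; dist=6371·c=7212.469 ≈ 7212.5 km; running total=7212.5 km
Leg 1 bearing: y=sinΔλ·cosφ2=-0.48445206, x=cosφ1·sinφ2-sinφ1·cosφ2·cosΔλ=0.76476703; θ=atan2(y, x)=-32.3528° <0 so +360° → 327.6472° ≈ 327.6°
Leg 2: φ1=-0.2089945, φ2=-0.7945350, Δφ=-0.5855405, Δλ=0.6517583 rad; a=sin²(Δφ/2)+cosφ1·cosφ2·sin²(Δλ/2)=0.1535374795; c=2·atan2(√a, √(1-a))=0.805258273; dist=6371·c=5130.300 ≈ 5130.3 km; running total=12342.8 km
Leg 2 bearing: y=sinΔλ·cosφ2=0.42498372, x=cosφ1·sinφ2-sinφ1·cosφ2·cosΔλ=-0.58244633; θ=atan2(y, x)=143.8835° ≈ 143.9°
Leg 3: φ1=-0.7945350, φ2=0.0944206, Δφ=0.8889555, Δλ=3.4131537 rad; a=sin²(Δφ/2)+cosφ1·cosφ2·sin²(Δλ/2)=0.8696037997; c=2·atan2(√a, √(1-a))=2.402689344; dist=6371·c=15307.534 ≈ 15307.5 km; running total=27650.3 km
Leg 3 bearing: y=sinΔλ·cosφ2=-0.26704077, x=cosφ1·sinφ2-sinφ1·cosφ2·cosΔλ=-0.61827288; θ=atan2(y, x)=-156.6398° <0 so +360° → 203.3602° ≈ 203.4°
Leg 4: φ1=0.0944206, φ2=-1.2002263, Δφ=-1.2946468, Δλ=-0.2268771 rad; a=sin²(Δφ/2)+cosφ1·cosφ2·sin²(Δλ/2)=0.3682930659; c=2·atan2(√a, √(1-a))=1.304236975; dist=6371·c=8309.294 ≈ 8309.3 km; running total=35959.6 km
Leg 4 bearing: y=sinΔλ·cosφ2=-0.08145977, x=cosφ1·sinφ2-sinφ1·cosφ2·cosΔλ=-0.96123745; θ=atan2(y, x)=-175.1561° <0 so +360° → 184.8439° ≈ 184.8°
Leg 5: φ1=-1.2002263, φ2=0.7060991, Δφ=1.9063254, Δλ=-3.5361592 rad; a=sin²(Δφ/2)+cosφ1·cosφ2·sin²(Δλ/2)=0.9296050489; c=2·atan2(√a, √(1-a))=2.604520077; dist=6371·c=16593.397 ≈ 16593.4 km; running total=52553.0 km
Leg 5 bearing: y=sinΔλ·cosφ2=0.29249568, x=cosφ1·sinφ2-sinφ1·cosφ2·cosΔλ=-0.41976694; θ=atan2(y, x)=145.1310° ≈ 145.1°
Leg 6: φ1=0.7060991, φ2=-0.1459619, Δφ=-0.8520610, Δλ=0.7645502 rad; a=sin²(Δφ/2)+cosφ1·cosφ2·sin²(Δλ/2)=0.2755388686; c=2·atan2(√a, √(1-a))=1.105237455; dist=6371·c=7041.468 ≈ 7041.5 km; running total=59594.5 km
Leg 6 bearing: y=sinΔλ·cosφ2=0.68485179, x=cosφ1·sinφ2-sinφ1·cosφ2·cosΔλ=-0.57397459; θ=atan2(y, x)=129.9664° ≈ 130.0°
Leg 7: φ1=-0.1459619, φ2=-0.5569852, Δφ=-0.4110233, Δλ=0.6736953 rad; a=sin²(Δφ/2)+cosφ1·cosφ2·sin²(Δλ/2)=0.1333857543; c=2·atan2(√a, √(1-a))=0.747738546; dist=6371·c=4763.842 ≈ 4763.8 km; running total=64358.3 km
Leg 7 bearing: y=sinΔλ·cosφ2=0.52958072, x=cosφ1·sinφ2-sinφ1·cosφ2·cosΔλ=-0.42652110; θ=atan2(y, x)=128.8478° ≈ 128.8°

Leg 1: dist=7212.5 km, bearing=327.6°
Leg 2: dist=5130.3 km, bearing=143.9°
Leg 3: dist=15307.5 km, bearing=203.4°
Leg 4: dist=8309.3 km, bearing=184.8°
Leg 5: dist=16593.4 km, bearing=145.1°
Leg 6: dist=7041.5 km, bearing=130.0°
Leg 7: dist=4763.8 km, bearing=128.8°
Total: 64358.3 km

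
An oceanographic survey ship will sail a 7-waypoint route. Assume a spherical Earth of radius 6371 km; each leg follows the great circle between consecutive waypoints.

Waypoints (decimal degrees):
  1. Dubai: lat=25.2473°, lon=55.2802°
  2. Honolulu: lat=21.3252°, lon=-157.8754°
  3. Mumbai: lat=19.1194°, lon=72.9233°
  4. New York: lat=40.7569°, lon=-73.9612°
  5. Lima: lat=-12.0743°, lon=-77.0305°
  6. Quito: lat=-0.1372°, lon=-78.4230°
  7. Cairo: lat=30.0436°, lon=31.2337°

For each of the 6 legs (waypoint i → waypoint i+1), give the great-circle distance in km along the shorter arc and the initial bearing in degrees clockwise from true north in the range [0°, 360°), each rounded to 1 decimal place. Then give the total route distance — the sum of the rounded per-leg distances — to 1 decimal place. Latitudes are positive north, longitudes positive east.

Leg 1: dist=13719.8 km, bearing=37.6°
Leg 2: dist=12890.2 km, bearing=305.5°
Leg 3: dist=12529.7 km, bearing=333.4°
Leg 4: dist=5883.1 km, bearing=183.8°
Leg 5: dist=1336.2 km, bearing=353.3°
Leg 6: dist=11898.0 km, bearing=58.5°
Total: 58257.0 km

Leg 1: φ1=0.4406485, φ2=0.3721950, Δφ=-0.0684536, Δλ=-3.7202670 rad; a=sin²(Δφ/2)+cosφ1·cosφ2·sin²(Δλ/2)=0.7751298562; c=2·atan2(√a, √(1-a))=2.153471568; dist=6371·c=13719.767 ≈ 13719.8 km; running total=13719.8 km
Leg 1 bearing: y=sinΔλ·cosφ2=0.50946813, x=cosφ1·sinφ2-sinφ1·cosφ2·cosΔλ=0.66155610; θ=atan2(y, x)=37.6001° ≈ 37.6°
Leg 2: φ1=0.3721950, φ2=0.3336965, Δφ=-0.0384985, Δλ=4.0281972 rad; a=sin²(Δφ/2)+cosφ1·cosφ2·sin²(Δλ/2)=0.7185904990; c=2·atan2(√a, √(1-a))=2.023258197; dist=6371·c=12890.178 ≈ 12890.2 km; running total=26610.0 km
Leg 2 bearing: y=sinΔλ·cosφ2=-0.73218350, x=cosφ1·sinφ2-sinφ1·cosφ2·cosΔλ=0.52228354; θ=atan2(y, x)=-54.4989° <0 so +360° → 305.5011° ≈ 305.5°
Leg 3: φ1=0.3336965, φ2=0.7113421, Δφ=0.3776456, Δλ=-2.5636181 rad; a=sin²(Δφ/2)+cosφ1·cosφ2·sin²(Δλ/2)=0.6928088852; c=2·atan2(√a, √(1-a))=1.966673611; dist=6371·c=12529.678 ≈ 12529.7 km; running total=39139.7 km
Leg 3 bearing: y=sinΔλ·cosφ2=-0.41383644, x=cosφ1·sinφ2-sinφ1·cosφ2·cosΔλ=0.82464437; θ=atan2(y, x)=-26.6492° <0 so +360° → 333.3508° ≈ 333.4°
Leg 4: φ1=0.7113421, φ2=-0.2107363, Δφ=-0.9220784, Δλ=-0.0535694 rad; a=sin²(Δφ/2)+cosφ1·cosφ2·sin²(Δλ/2)=0.1984486461; c=2·atan2(√a, √(1-a))=0.923411166; dist=6371·c=5883.053 ≈ 5883.1 km; running total=45022.8 km
Leg 4 bearing: y=sinΔλ·cosφ2=-0.05235923, x=cosφ1·sinφ2-sinφ1·cosφ2·cosΔλ=-0.79594324; θ=atan2(y, x)=-176.2364° <0 so +360° → 183.7636° ≈ 183.8°
Leg 5: φ1=-0.2107363, φ2=-0.0023946, Δφ=0.2083417, Δλ=-0.0243037 rad; a=sin²(Δφ/2)+cosφ1·cosφ2·sin²(Δλ/2)=0.0109567636; c=2·atan2(√a, √(1-a))=0.209733316; dist=6371·c=1336.211 ≈ 1336.2 km; running total=46359.0 km
Leg 5 bearing: y=sinΔλ·cosφ2=-0.02430125, x=cosφ1·sinφ2-sinφ1·cosφ2·cosΔλ=0.20677597; θ=atan2(y, x)=-6.7029° <0 so +360° → 353.2971° ≈ 353.3°
Leg 6: φ1=-0.0023946, φ2=0.5243597, Δφ=0.5267543, Δλ=1.9138705 rad; a=sin²(Δφ/2)+cosφ1·cosφ2·sin²(Δλ/2)=0.6461933832; c=2·atan2(√a, √(1-a))=1.867518050; dist=6371·c=11897.957 ≈ 11898.0 km; running total=58257.0 km
Leg 6 bearing: y=sinΔλ·cosφ2=0.81519925, x=cosφ1·sinφ2-sinφ1·cosφ2·cosΔλ=0.49996016; θ=atan2(y, x)=58.4793° ≈ 58.5°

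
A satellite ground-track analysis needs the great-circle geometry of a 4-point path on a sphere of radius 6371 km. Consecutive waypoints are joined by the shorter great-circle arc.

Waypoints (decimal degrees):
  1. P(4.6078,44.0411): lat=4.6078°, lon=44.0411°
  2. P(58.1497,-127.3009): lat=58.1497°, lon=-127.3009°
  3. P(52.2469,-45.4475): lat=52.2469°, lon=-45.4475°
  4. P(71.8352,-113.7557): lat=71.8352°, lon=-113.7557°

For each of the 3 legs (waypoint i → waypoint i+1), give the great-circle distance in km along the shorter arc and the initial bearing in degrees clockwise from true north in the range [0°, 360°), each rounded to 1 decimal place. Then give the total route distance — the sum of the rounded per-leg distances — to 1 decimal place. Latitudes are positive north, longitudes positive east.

Leg 1: φ1=0.0804213, φ2=1.0149037, Δφ=0.9344824, Δλ=-2.9904820 rad; a=sin²(Δφ/2)+cosφ1·cosφ2·sin²(Δλ/2)=0.7258817753; c=2·atan2(√a, √(1-a))=2.039537448; dist=6371·c=12993.893 ≈ 12993.9 km; running total=12993.9 km
Leg 1 bearing: y=sinΔλ·cosφ2=-0.07943820, x=cosφ1·sinφ2-sinφ1·cosφ2·cosΔλ=0.88859398; θ=atan2(y, x)=-5.1085° <0 so +360° → 354.8915° ≈ 354.9°
Leg 2: φ1=1.0149037, φ2=0.9118804, Δφ=-0.1030233, Δλ=1.4286113 rad; a=sin²(Δφ/2)+cosφ1·cosφ2·sin²(Δλ/2)=0.1413044372; c=2·atan2(√a, √(1-a))=0.770746039; dist=6371·c=4910.423 ≈ 4910.4 km; running total=17904.3 km
Leg 2 bearing: y=sinΔλ·cosφ2=0.60608158, x=cosφ1·sinφ2-sinφ1·cosφ2·cosΔλ=0.34353325; θ=atan2(y, x)=60.4550° ≈ 60.5°
Leg 3: φ1=0.9118804, φ2=1.2537608, Δφ=0.3418803, Δλ=-1.1922030 rad; a=sin²(Δφ/2)+cosφ1·cosφ2·sin²(Δλ/2)=0.0890988349; c=2·atan2(√a, √(1-a))=0.606229242; dist=6371·c=3862.286 ≈ 3862.3 km; running total=21766.6 km
Leg 3 bearing: y=sinΔλ·cosφ2=-0.28967472, x=cosφ1·sinφ2-sinφ1·cosφ2·cosΔλ=0.49064191; θ=atan2(y, x)=-30.5576° <0 so +360° → 329.4424° ≈ 329.4°

Leg 1: dist=12993.9 km, bearing=354.9°
Leg 2: dist=4910.4 km, bearing=60.5°
Leg 3: dist=3862.3 km, bearing=329.4°
Total: 21766.6 km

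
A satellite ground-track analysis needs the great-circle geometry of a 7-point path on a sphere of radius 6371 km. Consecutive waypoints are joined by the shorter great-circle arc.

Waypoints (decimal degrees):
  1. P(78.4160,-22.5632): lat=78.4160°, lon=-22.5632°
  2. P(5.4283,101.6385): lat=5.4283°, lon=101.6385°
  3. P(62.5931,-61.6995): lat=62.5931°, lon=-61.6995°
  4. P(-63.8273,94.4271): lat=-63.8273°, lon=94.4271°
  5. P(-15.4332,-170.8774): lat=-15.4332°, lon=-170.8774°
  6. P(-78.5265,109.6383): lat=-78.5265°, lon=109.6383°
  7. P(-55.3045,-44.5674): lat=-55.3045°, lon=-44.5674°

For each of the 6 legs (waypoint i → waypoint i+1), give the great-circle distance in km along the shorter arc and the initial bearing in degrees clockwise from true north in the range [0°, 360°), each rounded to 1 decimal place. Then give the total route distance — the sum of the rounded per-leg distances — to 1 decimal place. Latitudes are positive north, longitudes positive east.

Leg 1: dist=10133.0 km, bearing=55.4°
Leg 2: dist=12319.8 km, bearing=351.9°
Leg 3: dist=18817.9 km, bearing=107.1°
Leg 4: dist=8698.5 km, bearing=101.1°
Leg 5: dist=8094.4 km, bearing=191.8°
Leg 6: dist=5033.4 km, bearing=200.4°
Total: 63097.0 km

Leg 1: φ1=1.3686174, φ2=0.0947417, Δφ=-1.2738757, Δλ=2.1677286 rad; a=sin²(Δφ/2)+cosφ1·cosφ2·sin²(Δλ/2)=0.5098471805; c=2·atan2(√a, √(1-a))=1.590491961; dist=6371·c=10133.024 ≈ 10133.0 km; running total=10133.0 km
Leg 1 bearing: y=sinΔλ·cosφ2=0.82335481, x=cosφ1·sinφ2-sinφ1·cosφ2·cosΔλ=0.56718514; θ=atan2(y, x)=55.4382° ≈ 55.4°
Leg 2: φ1=0.0947417, φ2=1.0924557, Δφ=0.9977140, Δλ=-2.8507859 rad; a=sin²(Δφ/2)+cosφ1·cosφ2·sin²(Δλ/2)=0.6775099902; c=2·atan2(√a, √(1-a))=1.933731767; dist=6371·c=12319.805 ≈ 12319.8 km; running total=22452.8 km
Leg 2 bearing: y=sinΔλ·cosφ2=-0.13198153, x=cosφ1·sinφ2-sinφ1·cosφ2·cosΔλ=0.92549537; θ=atan2(y, x)=-8.1160° <0 so +360° → 351.8840° ≈ 351.9°
Leg 3: φ1=1.0924557, φ2=-1.1139965, Δφ=-2.2064522, Δλ=2.7249232 rad; a=sin²(Δφ/2)+cosφ1·cosφ2·sin²(Δλ/2)=0.9911985215; c=2·atan2(√a, √(1-a))=2.953683927; dist=6371·c=18817.920 ≈ 18817.9 km; running total=41270.7 km
Leg 3 bearing: y=sinΔλ·cosφ2=0.17851192, x=cosφ1·sinφ2-sinφ1·cosφ2·cosΔλ=-0.05504129; θ=atan2(y, x)=107.1363° ≈ 107.1°
Leg 4: φ1=-1.1139965, φ2=-0.2693602, Δφ=0.8446364, Δλ=-4.6304370 rad; a=sin²(Δφ/2)+cosφ1·cosφ2·sin²(Δλ/2)=0.3979875990; c=2·atan2(√a, √(1-a))=1.365328874; dist=6371·c=8698.510 ≈ 8698.5 km; running total=49969.2 km
Leg 4 bearing: y=sinΔλ·cosφ2=0.96070620, x=cosφ1·sinφ2-sinφ1·cosφ2·cosΔλ=-0.18819529; θ=atan2(y, x)=101.0835° ≈ 101.1°
Leg 5: φ1=-0.2693602, φ2=-1.3705460, Δφ=-1.1011858, Δλ=4.8959226 rad; a=sin²(Δφ/2)+cosφ1·cosφ2·sin²(Δλ/2)=0.3521046115; c=2·atan2(√a, √(1-a))=1.270513094; dist=6371·c=8094.439 ≈ 8094.4 km; running total=58063.6 km
Leg 5 bearing: y=sinΔλ·cosφ2=-0.19557390, x=cosφ1·sinφ2-sinφ1·cosφ2·cosΔλ=-0.93501800; θ=atan2(y, x)=-168.1860° <0 so +360° → 191.8140° ≈ 191.8°
Leg 6: φ1=-1.3705460, φ2=-0.9652456, Δφ=0.4053004, Δλ=-2.6913972 rad; a=sin²(Δφ/2)+cosφ1·cosφ2·sin²(Δλ/2)=0.1480924456; c=2·atan2(√a, √(1-a))=0.790042523; dist=6371·c=5033.361 ≈ 5033.4 km; running total=63097.0 km
Leg 6 bearing: y=sinΔλ·cosφ2=-0.24768906, x=cosφ1·sinφ2-sinφ1·cosφ2·cosΔλ=-0.66580359; θ=atan2(y, x)=-159.5940° <0 so +360° → 200.4060° ≈ 200.4°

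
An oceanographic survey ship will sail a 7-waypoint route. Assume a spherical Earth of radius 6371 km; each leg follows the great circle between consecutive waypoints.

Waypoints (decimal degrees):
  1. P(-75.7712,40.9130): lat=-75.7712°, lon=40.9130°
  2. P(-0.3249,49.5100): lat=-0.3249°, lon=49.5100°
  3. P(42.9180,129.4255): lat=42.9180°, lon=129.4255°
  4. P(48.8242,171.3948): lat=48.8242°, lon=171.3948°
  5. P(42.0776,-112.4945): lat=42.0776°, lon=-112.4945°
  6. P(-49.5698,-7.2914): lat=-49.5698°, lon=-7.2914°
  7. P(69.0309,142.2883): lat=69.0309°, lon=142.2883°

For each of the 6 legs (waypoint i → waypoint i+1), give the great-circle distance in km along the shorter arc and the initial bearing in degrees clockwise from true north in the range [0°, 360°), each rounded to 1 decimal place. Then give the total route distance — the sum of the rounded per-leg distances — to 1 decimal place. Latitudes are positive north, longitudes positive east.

Leg 1: dist=8407.4 km, bearing=8.9°
Leg 2: dist=9213.1 km, bearing=46.6°
Leg 3: dist=3271.6 km, bearing=63.7°
Leg 4: dist=5733.1 km, bearing=66.9°
Leg 5: dist=14401.9 km, bearing=125.8°
Leg 6: dist=17305.5 km, bearing=26.1°
Total: 58332.6 km

Leg 1: φ1=-1.3224569, φ2=-0.0056706, Δφ=1.3167863, Δλ=0.1500460 rad; a=sin²(Δφ/2)+cosφ1·cosφ2·sin²(Δλ/2)=0.3757371852; c=2·atan2(√a, √(1-a))=1.319638496; dist=6371·c=8407.417 ≈ 8407.4 km; running total=8407.4 km
Leg 1 bearing: y=sinΔλ·cosφ2=0.14948117, x=cosφ1·sinφ2-sinφ1·cosφ2·cosΔλ=0.95702163; θ=atan2(y, x)=8.8775° ≈ 8.9°
Leg 2: φ1=-0.0056706, φ2=0.7490604, Δφ=0.7547310, Δλ=1.3947886 rad; a=sin²(Δφ/2)+cosφ1·cosφ2·sin²(Δλ/2)=0.4378161662; c=2·atan2(√a, √(1-a))=1.446105801; dist=6371·c=9213.140 ≈ 9213.1 km; running total=17620.5 km
Leg 2 bearing: y=sinΔλ·cosφ2=0.72101495, x=cosφ1·sinφ2-sinφ1·cosφ2·cosΔλ=0.68166716; θ=atan2(y, x)=46.6068° ≈ 46.6°
Leg 3: φ1=0.7490604, φ2=0.8521430, Δφ=0.1030826, Δλ=0.7325025 rad; a=sin²(Δφ/2)+cosφ1·cosφ2·sin²(Δλ/2)=0.0644884205; c=2·atan2(√a, √(1-a))=0.513515036; dist=6371·c=3271.604 ≈ 3271.6 km; running total=20892.1 km
Leg 3 bearing: y=sinΔλ·cosφ2=0.44027437, x=cosφ1·sinφ2-sinφ1·cosφ2·cosΔλ=0.21789248; θ=atan2(y, x)=63.6691° ≈ 63.7°
Leg 4: φ1=0.8521430, φ2=0.7343927, Δφ=-0.1177504, Δλ=-4.9548030 rad; a=sin²(Δφ/2)+cosφ1·cosφ2·sin²(Δλ/2)=0.1891448338; c=2·atan2(√a, √(1-a))=0.899871868; dist=6371·c=5733.084 ≈ 5733.1 km; running total=26625.2 km
Leg 4 bearing: y=sinΔλ·cosφ2=0.72053584, x=cosφ1·sinφ2-sinφ1·cosφ2·cosΔλ=0.30709016; θ=atan2(y, x)=66.9164° ≈ 66.9°
Leg 5: φ1=0.7343927, φ2=-0.8651562, Δφ=-1.5995489, Δλ=1.8361405 rad; a=sin²(Δφ/2)+cosφ1·cosφ2·sin²(Δλ/2)=0.8181686700; c=2·atan2(√a, √(1-a))=2.260537238; dist=6371·c=14401.883 ≈ 14401.9 km; running total=41027.1 km
Leg 5 bearing: y=sinΔλ·cosφ2=0.62582446, x=cosφ1·sinφ2-sinφ1·cosφ2·cosΔλ=-0.45101943; θ=atan2(y, x)=125.7796° ≈ 125.8°
Leg 6: φ1=-0.8651562, φ2=1.2048165, Δφ=2.0699727, Δλ=2.6106583 rad; a=sin²(Δφ/2)+cosφ1·cosφ2·sin²(Δλ/2)=0.9554590452; c=2·atan2(√a, √(1-a))=2.716300154; dist=6371·c=17305.548 ≈ 17305.5 km; running total=58332.6 km
Leg 6 bearing: y=sinΔλ·cosφ2=0.18120082, x=cosφ1·sinφ2-sinφ1·cosφ2·cosΔλ=0.37066763; θ=atan2(y, x)=26.0517° ≈ 26.1°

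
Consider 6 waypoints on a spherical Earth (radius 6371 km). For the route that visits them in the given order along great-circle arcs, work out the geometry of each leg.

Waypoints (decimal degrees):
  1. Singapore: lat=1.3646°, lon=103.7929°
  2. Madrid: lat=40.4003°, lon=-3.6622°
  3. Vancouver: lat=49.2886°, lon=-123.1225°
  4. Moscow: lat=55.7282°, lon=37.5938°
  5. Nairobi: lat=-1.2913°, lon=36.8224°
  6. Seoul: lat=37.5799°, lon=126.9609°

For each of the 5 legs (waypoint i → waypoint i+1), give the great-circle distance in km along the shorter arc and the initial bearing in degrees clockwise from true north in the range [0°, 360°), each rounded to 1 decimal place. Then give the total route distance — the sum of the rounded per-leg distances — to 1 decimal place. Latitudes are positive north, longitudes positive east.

Leg 1: φ1=0.0238168, φ2=0.7051183, Δφ=0.6813015, Δλ=-1.8754453 rad; a=sin²(Δφ/2)+cosφ1·cosφ2·sin²(Δλ/2)=0.6064645996; c=2·atan2(√a, √(1-a))=1.785368262; dist=6371·c=11374.581 ≈ 11374.6 km; running total=11374.6 km
Leg 1 bearing: y=sinΔλ·cosφ2=-0.72646799, x=cosφ1·sinφ2-sinφ1·cosφ2·cosΔλ=0.65338000; θ=atan2(y, x)=-48.0320° <0 so +360° → 311.9680° ≈ 312.0°
Leg 2: φ1=0.7051183, φ2=0.8602484, Δφ=0.1551301, Δλ=-2.0849756 rad; a=sin²(Δφ/2)+cosφ1·cosφ2·sin²(Δλ/2)=0.3765057523; c=2·atan2(√a, √(1-a))=1.321225097; dist=6371·c=8417.525 ≈ 8417.5 km; running total=19792.1 km
Leg 2 bearing: y=sinΔλ·cosφ2=-0.56791125, x=cosφ1·sinφ2-sinφ1·cosφ2·cosΔλ=0.78515826; θ=atan2(y, x)=-35.8785° <0 so +360° → 324.1215° ≈ 324.1°
Leg 3: φ1=0.8602484, φ2=0.9726406, Δφ=0.1123922, Δλ=2.8050286 rad; a=sin²(Δφ/2)+cosφ1·cosφ2·sin²(Δλ/2)=0.3601453398; c=2·atan2(√a, √(1-a))=1.287304995; dist=6371·c=8201.420 ≈ 8201.4 km; running total=27993.5 km
Leg 3 bearing: y=sinΔλ·cosφ2=0.18596786, x=cosφ1·sinφ2-sinφ1·cosφ2·cosΔλ=0.94190161; θ=atan2(y, x)=11.1688° ≈ 11.2°
Leg 4: φ1=0.9726406, φ2=-0.0225374, Δφ=-0.9951780, Δλ=-0.0134635 rad; a=sin²(Δφ/2)+cosφ1·cosφ2·sin²(Δλ/2)=0.2278487261; c=2·atan2(√a, √(1-a))=0.995238836; dist=6371·c=6340.667 ≈ 6340.7 km; running total=34334.2 km
Leg 4 bearing: y=sinΔλ·cosφ2=-0.01345964, x=cosφ1·sinφ2-sinφ1·cosφ2·cosΔλ=-0.83878101; θ=atan2(y, x)=-179.0807° <0 so +360° → 180.9193° ≈ 180.9°
Leg 5: φ1=-0.0225374, φ2=0.6558930, Δφ=0.6784304, Δλ=1.5732136 rad; a=sin²(Δφ/2)+cosφ1·cosφ2·sin²(Δλ/2)=0.5078294475; c=2·atan2(√a, √(1-a))=1.586455862; dist=6371·c=10107.310 ≈ 10107.3 km; running total=44441.5 km
Leg 5 bearing: y=sinΔλ·cosφ2=0.79250132, x=cosφ1·sinφ2-sinφ1·cosφ2·cosΔλ=0.60966913; θ=atan2(y, x)=52.4290° ≈ 52.4°

Leg 1: dist=11374.6 km, bearing=312.0°
Leg 2: dist=8417.5 km, bearing=324.1°
Leg 3: dist=8201.4 km, bearing=11.2°
Leg 4: dist=6340.7 km, bearing=180.9°
Leg 5: dist=10107.3 km, bearing=52.4°
Total: 44441.5 km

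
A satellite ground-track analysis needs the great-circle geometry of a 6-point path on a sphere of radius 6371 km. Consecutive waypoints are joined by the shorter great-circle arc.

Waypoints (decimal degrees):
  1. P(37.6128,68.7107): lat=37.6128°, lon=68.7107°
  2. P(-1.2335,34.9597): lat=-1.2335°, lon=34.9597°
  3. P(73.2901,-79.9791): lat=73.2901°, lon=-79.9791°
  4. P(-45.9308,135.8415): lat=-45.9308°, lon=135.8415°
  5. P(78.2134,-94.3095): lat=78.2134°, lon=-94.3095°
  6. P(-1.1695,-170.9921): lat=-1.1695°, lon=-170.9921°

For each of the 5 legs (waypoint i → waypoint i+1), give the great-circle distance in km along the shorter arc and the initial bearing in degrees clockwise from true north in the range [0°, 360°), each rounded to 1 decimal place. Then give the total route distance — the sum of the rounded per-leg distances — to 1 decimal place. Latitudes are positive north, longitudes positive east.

Leg 1: φ1=0.6564672, φ2=-0.0215286, Δφ=-0.6779958, Δλ=-0.5890661 rad; a=sin²(Δφ/2)+cosφ1·cosφ2·sin²(Δλ/2)=0.1773236442; c=2·atan2(√a, √(1-a))=0.869311399; dist=6371·c=5538.383 ≈ 5538.4 km; running total=5538.4 km
Leg 1 bearing: y=sinΔλ·cosφ2=-0.55545600, x=cosφ1·sinφ2-sinφ1·cosφ2·cosΔλ=-0.52439347; θ=atan2(y, x)=-133.3523° <0 so +360° → 226.6477° ≈ 226.6°
Leg 2: φ1=-0.0215286, φ2=1.2791536, Δφ=1.3006822, Δλ=-2.0060605 rad; a=sin²(Δφ/2)+cosφ1·cosφ2·sin²(Δλ/2)=0.5709125939; c=2·atan2(√a, √(1-a))=1.713101325; dist=6371·c=10914.169 ≈ 10914.2 km; running total=16452.6 km
Leg 2 bearing: y=sinΔλ·cosφ2=-0.26071671, x=cosφ1·sinφ2-sinφ1·cosφ2·cosΔλ=0.95494105; θ=atan2(y, x)=-15.2707° <0 so +360° → 344.7293° ≈ 344.7°
Leg 3: φ1=1.2791536, φ2=-0.8016437, Δφ=-2.0807972, Δλ=3.7667801 rad; a=sin²(Δφ/2)+cosφ1·cosφ2·sin²(Δλ/2)=0.9251580785; c=2·atan2(√a, √(1-a))=2.587382077; dist=6371·c=16484.211 ≈ 16484.2 km; running total=32936.8 km
Leg 3 bearing: y=sinΔλ·cosφ2=-0.40705645, x=cosφ1·sinφ2-sinφ1·cosφ2·cosΔλ=0.33356780; θ=atan2(y, x)=-50.6666° <0 so +360° → 309.3334° ≈ 309.3°
Leg 4: φ1=-0.8016437, φ2=1.3650813, Δφ=2.1667250, Δλ=-4.0168927 rad; a=sin²(Δφ/2)+cosφ1·cosφ2·sin²(Δλ/2)=0.8971933051; c=2·atan2(√a, √(1-a))=2.488793398; dist=6371·c=15856.103 ≈ 15856.1 km; running total=48792.9 km
Leg 4 bearing: y=sinΔλ·cosφ2=0.15682318, x=cosφ1·sinφ2-sinφ1·cosφ2·cosΔλ=0.58681889; θ=atan2(y, x)=14.9622° ≈ 15.0°
Leg 5: φ1=1.3650813, φ2=-0.0204116, Δφ=-1.3854930, Δλ=-1.3383638 rad; a=sin²(Δφ/2)+cosφ1·cosφ2·sin²(Δλ/2)=0.4864688505; c=2·atan2(√a, √(1-a))=1.543730723; dist=6371·c=9835.108 ≈ 9835.1 km; running total=58628.0 km
Leg 5 bearing: y=sinΔλ·cosφ2=-0.97290626, x=cosφ1·sinφ2-sinφ1·cosφ2·cosΔλ=-0.22961064; θ=atan2(y, x)=-103.2791° <0 so +360° → 256.7209° ≈ 256.7°

Leg 1: dist=5538.4 km, bearing=226.6°
Leg 2: dist=10914.2 km, bearing=344.7°
Leg 3: dist=16484.2 km, bearing=309.3°
Leg 4: dist=15856.1 km, bearing=15.0°
Leg 5: dist=9835.1 km, bearing=256.7°
Total: 58628.0 km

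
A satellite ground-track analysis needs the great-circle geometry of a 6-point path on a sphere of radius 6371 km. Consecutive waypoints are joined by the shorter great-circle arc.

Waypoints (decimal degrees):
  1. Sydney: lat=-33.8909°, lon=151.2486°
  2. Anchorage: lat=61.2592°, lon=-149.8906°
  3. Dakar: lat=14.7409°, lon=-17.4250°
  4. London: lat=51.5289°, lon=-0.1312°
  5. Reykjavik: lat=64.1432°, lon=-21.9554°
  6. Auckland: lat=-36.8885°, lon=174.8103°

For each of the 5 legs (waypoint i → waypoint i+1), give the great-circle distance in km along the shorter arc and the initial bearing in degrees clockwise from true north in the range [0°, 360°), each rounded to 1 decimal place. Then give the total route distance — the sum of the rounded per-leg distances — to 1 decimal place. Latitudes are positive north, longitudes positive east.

Leg 1: dist=11832.2 km, bearing=25.4°
Leg 2: dist=10587.2 km, bearing=45.8°
Leg 3: dist=4371.8 km, bearing=17.0°
Leg 4: dist=1887.9 km, bearing=326.3°
Leg 5: dist=16784.3 km, bearing=331.6°
Total: 45463.4 km

Leg 1: φ1=-0.5915078, φ2=1.0691747, Δφ=1.6606825, Δλ=-5.2558705 rad; a=sin²(Δφ/2)+cosφ1·cosφ2·sin²(Δλ/2)=0.6412541349; c=2·atan2(√a, √(1-a))=1.857204216; dist=6371·c=11832.248 ≈ 11832.2 km; running total=11832.2 km
Leg 1 bearing: y=sinΔλ·cosφ2=0.41156428, x=cosφ1·sinφ2-sinφ1·cosφ2·cosΔλ=0.86648942; θ=atan2(y, x)=25.4067° ≈ 25.4°
Leg 2: φ1=1.0691747, φ2=0.2572772, Δφ=-0.8118975, Δλ=2.3119609 rad; a=sin²(Δφ/2)+cosφ1·cosφ2·sin²(Δλ/2)=0.5454283813; c=2·atan2(√a, √(1-a))=1.661778559; dist=6371·c=10587.191 ≈ 10587.2 km; running total=22419.4 km
Leg 2 bearing: y=sinΔλ·cosφ2=0.71340300, x=cosφ1·sinφ2-sinφ1·cosφ2·cosΔλ=0.69483898; θ=atan2(y, x)=45.7553° ≈ 45.8°
Leg 3: φ1=0.2572772, φ2=0.8993490, Δφ=0.6420717, Δλ=0.3018338 rad; a=sin²(Δφ/2)+cosφ1·cosφ2·sin²(Δλ/2)=0.1131708526; c=2·atan2(√a, √(1-a))=0.686201558; dist=6371·c=4371.790 ≈ 4371.8 km; running total=26791.2 km
Leg 3 bearing: y=sinΔλ·cosφ2=0.18493852, x=cosφ1·sinφ2-sinφ1·cosφ2·cosΔλ=0.60601203; θ=atan2(y, x)=16.9708° ≈ 17.0°
Leg 4: φ1=0.8993490, φ2=1.1195100, Δφ=0.2201611, Δλ=-0.3809041 rad; a=sin²(Δφ/2)+cosφ1·cosφ2·sin²(Δλ/2)=0.0217917958; c=2·atan2(√a, √(1-a))=0.296323849; dist=6371·c=1887.879 ≈ 1887.9 km; running total=28679.1 km
Leg 4 bearing: y=sinΔλ·cosφ2=-0.16213323, x=cosφ1·sinφ2-sinφ1·cosφ2·cosΔλ=0.24285895; θ=atan2(y, x)=-33.7272° <0 so +360° → 326.2728° ≈ 326.3°
Leg 5: φ1=1.1195100, φ2=-0.6438258, Δφ=-1.7633358, Δλ=3.4342093 rad; a=sin²(Δφ/2)+cosφ1·cosφ2·sin²(Δλ/2)=0.9370761637; c=2·atan2(√a, √(1-a))=2.634483959; dist=6371·c=16784.297 ≈ 16784.3 km; running total=45463.4 km
Leg 5 bearing: y=sinΔλ·cosφ2=-0.23071071, x=cosφ1·sinφ2-sinφ1·cosφ2·cosΔλ=0.42735264; θ=atan2(y, x)=-28.3628° <0 so +360° → 331.6372° ≈ 331.6°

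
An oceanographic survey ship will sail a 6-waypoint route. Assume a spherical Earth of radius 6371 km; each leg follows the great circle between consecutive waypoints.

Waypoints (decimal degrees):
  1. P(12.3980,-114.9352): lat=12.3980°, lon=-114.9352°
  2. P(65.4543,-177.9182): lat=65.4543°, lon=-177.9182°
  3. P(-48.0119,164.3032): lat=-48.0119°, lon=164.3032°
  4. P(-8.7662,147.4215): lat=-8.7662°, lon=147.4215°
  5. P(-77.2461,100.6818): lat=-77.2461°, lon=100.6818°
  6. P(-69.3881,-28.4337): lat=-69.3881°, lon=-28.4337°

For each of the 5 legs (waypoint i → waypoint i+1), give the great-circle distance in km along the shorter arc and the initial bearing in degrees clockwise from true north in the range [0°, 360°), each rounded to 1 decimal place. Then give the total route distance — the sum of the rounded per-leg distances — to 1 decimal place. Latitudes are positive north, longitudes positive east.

Leg 1: φ1=0.2163859, φ2=1.1423930, Δφ=0.9260071, Δλ=-1.0992607 rad; a=sin²(Δφ/2)+cosφ1·cosφ2·sin²(Δλ/2)=0.3101979421; c=2·atan2(√a, √(1-a))=1.181427982; dist=6371·c=7526.878 ≈ 7526.9 km; running total=7526.9 km
Leg 1 bearing: y=sinΔλ·cosφ2=-0.37008499, x=cosφ1·sinφ2-sinφ1·cosφ2·cosΔλ=0.84790201; θ=atan2(y, x)=-23.5799° <0 so +360° → 336.4201° ≈ 336.4°
Leg 2: φ1=1.1423930, φ2=-0.8379657, Δφ=-1.9803588, Δλ=5.9728902 rad; a=sin²(Δφ/2)+cosφ1·cosφ2·sin²(Δλ/2)=0.7057398968; c=2·atan2(√a, √(1-a))=1.994873410; dist=6371·c=12709.338 ≈ 12709.3 km; running total=20236.2 km
Leg 2 bearing: y=sinΔλ·cosφ2=-0.20426498, x=cosφ1·sinφ2-sinφ1·cosφ2·cosΔλ=-0.88823431; θ=atan2(y, x)=-167.0490° <0 so +360° → 192.9510° ≈ 193.0°
Leg 3: φ1=-0.8379657, φ2=-0.1529991, Δφ=0.6849667, Δλ=-0.2946412 rad; a=sin²(Δφ/2)+cosφ1·cosφ2·sin²(Δλ/2)=0.1270258584; c=2·atan2(√a, √(1-a))=0.728838778; dist=6371·c=4643.432 ≈ 4643.4 km; running total=24879.6 km
Leg 3 bearing: y=sinΔλ·cosφ2=-0.28700430, x=cosφ1·sinφ2-sinφ1·cosφ2·cosΔλ=0.60099059; θ=atan2(y, x)=-25.5269° <0 so +360° → 334.4731° ≈ 334.5°
Leg 4: φ1=-0.1529991, φ2=-1.3481988, Δφ=-1.1951997, Δλ=-0.8157617 rad; a=sin²(Δφ/2)+cosφ1·cosφ2·sin²(Δλ/2)=0.3509160830; c=2·atan2(√a, √(1-a))=1.268023726; dist=6371·c=8078.579 ≈ 8078.6 km; running total=32958.2 km
Leg 4 bearing: y=sinΔλ·cosφ2=-0.16077077, x=cosφ1·sinφ2-sinφ1·cosφ2·cosΔλ=-0.94087656; θ=atan2(y, x)=-170.3033° <0 so +360° → 189.6967° ≈ 189.7°
Leg 5: φ1=-1.3481988, φ2=-1.2110508, Δφ=0.1371480, Δλ=-2.2534906 rad; a=sin²(Δφ/2)+cosφ1·cosφ2·sin²(Δλ/2)=0.0680686562; c=2·atan2(√a, √(1-a))=0.527908139; dist=6371·c=3363.303 ≈ 3363.3 km; running total=36321.5 km
Leg 5 bearing: y=sinΔλ·cosφ2=-0.27313624, x=cosφ1·sinφ2-sinφ1·cosφ2·cosΔλ=-0.42324680; θ=atan2(y, x)=-147.1644° <0 so +360° → 212.8356° ≈ 212.8°

Leg 1: dist=7526.9 km, bearing=336.4°
Leg 2: dist=12709.3 km, bearing=193.0°
Leg 3: dist=4643.4 km, bearing=334.5°
Leg 4: dist=8078.6 km, bearing=189.7°
Leg 5: dist=3363.3 km, bearing=212.8°
Total: 36321.5 km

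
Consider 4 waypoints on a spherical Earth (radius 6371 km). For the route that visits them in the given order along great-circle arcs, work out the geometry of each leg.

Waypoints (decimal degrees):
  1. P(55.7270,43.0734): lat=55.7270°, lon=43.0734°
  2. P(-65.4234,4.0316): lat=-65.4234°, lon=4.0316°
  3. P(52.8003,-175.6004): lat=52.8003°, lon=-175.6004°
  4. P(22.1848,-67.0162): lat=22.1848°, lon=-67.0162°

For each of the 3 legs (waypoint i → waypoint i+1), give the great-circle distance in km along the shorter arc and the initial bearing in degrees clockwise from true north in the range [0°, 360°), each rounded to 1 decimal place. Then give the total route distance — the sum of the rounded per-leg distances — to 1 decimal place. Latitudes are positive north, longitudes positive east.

Leg 1: dist=13868.4 km, bearing=198.6°
Leg 2: dist=18611.3 km, bearing=181.0°
Leg 3: dist=9226.1 km, bearing=62.2°
Total: 41705.8 km

Leg 1: φ1=0.9726196, φ2=-1.1418537, Δφ=-2.1144734, Δλ=-0.6814080 rad; a=sin²(Δφ/2)+cosφ1·cosφ2·sin²(Δλ/2)=0.7847947125; c=2·atan2(√a, √(1-a))=2.176802570; dist=6371·c=13868.409 ≈ 13868.4 km; running total=13868.4 km
Leg 1 bearing: y=sinΔλ·cosφ2=-0.26197601, x=cosφ1·sinφ2-sinφ1·cosφ2·cosΔλ=-0.77906126; θ=atan2(y, x)=-161.4137° <0 so +360° → 198.5863° ≈ 198.6°
Leg 2: φ1=-1.1418537, φ2=0.9215391, Δφ=2.0633928, Δλ=-3.1351698 rad; a=sin²(Δφ/2)+cosφ1·cosφ2·sin²(Δλ/2)=0.9879117735; c=2·atan2(√a, √(1-a))=2.921254265; dist=6371·c=18611.311 ≈ 18611.3 km; running total=32479.7 km
Leg 2 bearing: y=sinΔλ·cosφ2=-0.00388317, x=cosφ1·sinφ2-sinφ1·cosφ2·cosΔλ=-0.21852534; θ=atan2(y, x)=-178.9820° <0 so +360° → 181.0180° ≈ 181.0°
Leg 3: φ1=0.9215391, φ2=0.3871978, Δφ=-0.5343413, Δλ=1.8951518 rad; a=sin²(Δφ/2)+cosφ1·cosφ2·sin²(Δλ/2)=0.4388259757; c=2·atan2(√a, √(1-a))=1.448140965; dist=6371·c=9226.106 ≈ 9226.1 km; running total=41705.8 km
Leg 3 bearing: y=sinΔλ·cosφ2=0.87768728, x=cosφ1·sinφ2-sinφ1·cosφ2·cosΔλ=0.46335300; θ=atan2(y, x)=62.1693° ≈ 62.2°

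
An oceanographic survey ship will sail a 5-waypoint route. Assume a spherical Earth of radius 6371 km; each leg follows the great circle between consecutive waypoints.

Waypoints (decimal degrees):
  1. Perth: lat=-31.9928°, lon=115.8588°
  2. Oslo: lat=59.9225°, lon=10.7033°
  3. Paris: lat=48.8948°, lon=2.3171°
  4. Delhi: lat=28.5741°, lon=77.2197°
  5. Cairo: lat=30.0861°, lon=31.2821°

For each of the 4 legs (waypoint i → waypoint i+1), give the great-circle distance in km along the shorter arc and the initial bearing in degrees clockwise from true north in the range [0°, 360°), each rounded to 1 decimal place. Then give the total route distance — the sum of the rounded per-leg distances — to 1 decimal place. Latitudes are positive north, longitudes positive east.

Leg 1: dist=13868.5 km, bearing=323.9°
Leg 2: dist=1338.5 km, bearing=207.4°
Leg 3: dist=6592.1 km, bearing=80.5°
Leg 4: dist=4426.2 km, bearing=283.8°
Total: 26225.3 km

Leg 1: φ1=-0.5583797, φ2=1.0458449, Δφ=1.6042246, Δλ=-1.8353097 rad; a=sin²(Δφ/2)+cosφ1·cosφ2·sin²(Δλ/2)=0.7847987637; c=2·atan2(√a, √(1-a))=2.176812427; dist=6371·c=13868.472 ≈ 13868.5 km; running total=13868.5 km
Leg 1 bearing: y=sinΔλ·cosφ2=-0.48374015, x=cosφ1·sinφ2-sinφ1·cosφ2·cosΔλ=0.66449539; θ=atan2(y, x)=-36.0539° <0 so +360° → 323.9461° ≈ 323.9°
Leg 2: φ1=1.0458449, φ2=0.8533752, Δφ=-0.1924697, Δλ=-0.1463668 rad; a=sin²(Δφ/2)+cosφ1·cosφ2·sin²(Δλ/2)=0.0109941361; c=2·atan2(√a, √(1-a))=0.210092021; dist=6371·c=1338.496 ≈ 1338.5 km; running total=15207.0 km
Leg 2 bearing: y=sinΔλ·cosφ2=-0.09588470, x=cosφ1·sinφ2-sinφ1·cosφ2·cosΔλ=-0.18520039; θ=atan2(y, x)=-152.6278° <0 so +360° → 207.3722° ≈ 207.4°
Leg 3: φ1=0.8533752, φ2=0.4987121, Δφ=-0.3546631, Δλ=1.3072970 rad; a=sin²(Δφ/2)+cosφ1·cosφ2·sin²(Δλ/2)=0.2446108521; c=2·atan2(√a, √(1-a))=1.034706482; dist=6371·c=6592.115 ≈ 6592.1 km; running total=21799.1 km
Leg 3 bearing: y=sinΔλ·cosφ2=0.84788774, x=cosφ1·sinφ2-sinφ1·cosφ2·cosΔλ=0.14209823; θ=atan2(y, x)=80.4862° ≈ 80.5°
Leg 4: φ1=0.4987121, φ2=0.5251015, Δφ=0.0263894, Δλ=-0.8017624 rad; a=sin²(Δφ/2)+cosφ1·cosφ2·sin²(Δλ/2)=0.1158884226; c=2·atan2(√a, √(1-a))=0.694735347; dist=6371·c=4426.159 ≈ 4426.2 km; running total=26225.3 km
Leg 4 bearing: y=sinΔλ·cosφ2=-0.62177037, x=cosφ1·sinφ2-sinφ1·cosφ2·cosΔλ=0.15242964; θ=atan2(y, x)=-76.2254° <0 so +360° → 283.7746° ≈ 283.8°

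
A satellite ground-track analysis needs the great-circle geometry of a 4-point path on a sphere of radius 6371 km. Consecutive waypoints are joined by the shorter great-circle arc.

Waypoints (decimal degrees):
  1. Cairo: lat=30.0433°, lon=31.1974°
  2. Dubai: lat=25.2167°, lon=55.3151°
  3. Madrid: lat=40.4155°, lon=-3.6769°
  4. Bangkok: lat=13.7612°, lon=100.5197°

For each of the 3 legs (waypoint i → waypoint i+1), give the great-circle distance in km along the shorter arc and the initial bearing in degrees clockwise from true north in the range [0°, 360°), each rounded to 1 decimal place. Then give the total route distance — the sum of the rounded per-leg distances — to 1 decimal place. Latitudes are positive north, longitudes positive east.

Leg 1: φ1=0.5243545, φ2=0.4401144, Δφ=-0.0842401, Δλ=0.4209333 rad; a=sin²(Δφ/2)+cosφ1·cosφ2·sin²(Δλ/2)=0.0359545749; c=2·atan2(√a, √(1-a))=0.381543939; dist=6371·c=2430.816 ≈ 2430.8 km; running total=2430.8 km
Leg 1 bearing: y=sinΔλ·cosφ2=0.36967286, x=cosφ1·sinφ2-sinφ1·cosφ2·cosΔλ=-0.04460212; θ=atan2(y, x)=96.8797° ≈ 96.9°
Leg 2: φ1=0.4401144, φ2=0.7053835, Δφ=0.2652691, Δλ=-1.0296046 rad; a=sin²(Δφ/2)+cosφ1·cosφ2·sin²(Δλ/2)=0.1844704407; c=2·atan2(√a, √(1-a))=0.887878562; dist=6371·c=5656.674 ≈ 5656.7 km; running total=8087.5 km
Leg 2 bearing: y=sinΔλ·cosφ2=-0.65256066, x=cosφ1·sinφ2-sinφ1·cosφ2·cosΔλ=0.41943887; θ=atan2(y, x)=-57.2688° <0 so +360° → 302.7312° ≈ 302.7°
Leg 3: φ1=0.7053835, φ2=0.2401782, Δφ=-0.4652053, Δλ=1.8185737 rad; a=sin²(Δφ/2)+cosφ1·cosφ2·sin²(Δλ/2)=0.5135716654; c=2·atan2(√a, √(1-a))=1.597942992; dist=6371·c=10180.495 ≈ 10180.5 km; running total=18268.0 km
Leg 3 bearing: y=sinΔλ·cosφ2=0.94163213, x=cosφ1·sinφ2-sinφ1·cosφ2·cosΔλ=0.33554757; θ=atan2(y, x)=70.3866° ≈ 70.4°

Leg 1: dist=2430.8 km, bearing=96.9°
Leg 2: dist=5656.7 km, bearing=302.7°
Leg 3: dist=10180.5 km, bearing=70.4°
Total: 18268.0 km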